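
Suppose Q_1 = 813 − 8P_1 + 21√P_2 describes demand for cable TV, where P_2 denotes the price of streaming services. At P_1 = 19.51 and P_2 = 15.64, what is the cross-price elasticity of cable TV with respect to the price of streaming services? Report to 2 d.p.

0.06

At P_1 = 19.51 and P_2 = 15.64: Q_1 = 739.970.
∂Q_1/∂P_2 = 21/(2√P_2) = 21/(2√15.64) = 2.6550.
ε = (∂Q_1/∂P_2)(P_2/Q_1) = 2.6550 × (15.64/739.970) ≈ 0.06.
ε > 0: substitutes.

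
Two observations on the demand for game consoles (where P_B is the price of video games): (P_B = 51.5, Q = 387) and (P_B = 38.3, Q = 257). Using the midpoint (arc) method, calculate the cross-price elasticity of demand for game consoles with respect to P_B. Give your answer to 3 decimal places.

ΔQ_A = 257 − 387 = -130; ΔP_B = 38.3 − 51.5 = -13.2.
Midpoints: Q̄_A = 322.0, P̄_B = 44.90.
ε = (ΔQ_A/Q̄_A)/(ΔP_B/P̄_B) = (-130/322.0)/(-13.2/44.90) ≈ 1.373.

1.373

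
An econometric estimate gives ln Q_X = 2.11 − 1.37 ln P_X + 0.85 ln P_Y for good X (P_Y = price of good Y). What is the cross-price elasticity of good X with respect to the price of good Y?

0.85

In a log-linear (constant-elasticity) demand function, the coefficient on ln P_Y is the cross-price elasticity.
ε = 0.85. Positive, so good X and good Y are substitutes.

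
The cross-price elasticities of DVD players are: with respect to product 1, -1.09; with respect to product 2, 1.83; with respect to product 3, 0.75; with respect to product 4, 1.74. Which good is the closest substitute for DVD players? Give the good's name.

product 2

Substitutes have ε > 0. Among the positive values, 1.83 (product 2) is largest.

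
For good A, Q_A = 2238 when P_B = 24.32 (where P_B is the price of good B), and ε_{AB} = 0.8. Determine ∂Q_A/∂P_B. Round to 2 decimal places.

ε = (∂Q_A/∂P_B)·(P_B/Q_A) ⇒ ∂Q_A/∂P_B = ε·Q_A/P_B = 0.8 × 2238/24.32 ≈ 73.62.

73.62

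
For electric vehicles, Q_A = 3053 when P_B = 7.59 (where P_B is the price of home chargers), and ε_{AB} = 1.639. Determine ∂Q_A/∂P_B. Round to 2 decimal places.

659.27

ε = (∂Q_A/∂P_B)·(P_B/Q_A) ⇒ ∂Q_A/∂P_B = ε·Q_A/P_B = 1.639 × 3053/7.59 ≈ 659.27.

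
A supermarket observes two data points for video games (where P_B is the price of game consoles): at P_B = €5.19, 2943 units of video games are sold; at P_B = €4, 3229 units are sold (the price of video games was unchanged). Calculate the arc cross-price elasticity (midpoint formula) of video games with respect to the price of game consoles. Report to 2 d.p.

-0.36

ΔQ_A = 3229 − 2943 = 286; ΔP_B = 4 − 5.19 = -1.19.
Midpoints: Q̄_A = 3086.0, P̄_B = 4.60.
ε = (ΔQ_A/Q̄_A)/(ΔP_B/P̄_B) = (286/3086.0)/(-1.19/4.60) ≈ -0.36.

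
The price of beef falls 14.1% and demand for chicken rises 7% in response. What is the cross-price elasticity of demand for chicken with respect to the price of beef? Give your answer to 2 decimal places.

-0.50

ε = (%ΔQ of chicken) / (%ΔP of beef) = (7%) / (-14.1%) ≈ -0.50.
Negative cross-price elasticity: complements.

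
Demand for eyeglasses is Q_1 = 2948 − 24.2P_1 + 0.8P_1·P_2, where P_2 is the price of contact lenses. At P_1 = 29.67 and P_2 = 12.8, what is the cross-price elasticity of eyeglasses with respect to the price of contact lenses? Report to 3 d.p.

At P_1 = 29.67 and P_2 = 12.8: Q_1 = 2533.807.
∂Q_1/∂P_2 = 0.8P_1 = 0.8(29.67) = 23.7360.
ε = (∂Q_1/∂P_2)(P_2/Q_1) = 23.7360 × (12.8/2533.807) ≈ 0.120.

0.120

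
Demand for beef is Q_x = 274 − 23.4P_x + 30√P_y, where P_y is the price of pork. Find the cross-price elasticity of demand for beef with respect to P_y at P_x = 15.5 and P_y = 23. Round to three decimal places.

At P_x = 15.5 and P_y = 23: Q_x = 55.175.
∂Q_x/∂P_y = 30/(2√P_y) = 30/(2√23) = 3.1277.
ε = (∂Q_x/∂P_y)(P_y/Q_x) = 3.1277 × (23/55.175) ≈ 1.304.

1.304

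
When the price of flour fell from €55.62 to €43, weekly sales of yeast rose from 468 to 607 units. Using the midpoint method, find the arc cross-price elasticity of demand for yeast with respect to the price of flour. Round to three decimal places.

-1.010

ΔQ_A = 607 − 468 = 139; ΔP_B = 43 − 55.62 = -12.62.
Midpoints: Q̄_A = 537.5, P̄_B = 49.31.
ε = (ΔQ_A/Q̄_A)/(ΔP_B/P̄_B) = (139/537.5)/(-12.62/49.31) ≈ -1.010.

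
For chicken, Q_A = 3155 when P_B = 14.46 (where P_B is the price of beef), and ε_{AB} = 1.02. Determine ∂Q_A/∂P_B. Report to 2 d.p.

ε = (∂Q_A/∂P_B)·(P_B/Q_A) ⇒ ∂Q_A/∂P_B = ε·Q_A/P_B = 1.02 × 3155/14.46 ≈ 222.55.

222.55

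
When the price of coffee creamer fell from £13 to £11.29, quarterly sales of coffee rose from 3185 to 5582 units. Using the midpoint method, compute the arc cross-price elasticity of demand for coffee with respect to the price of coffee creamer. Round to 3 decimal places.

ΔQ_A = 5582 − 3185 = 2397; ΔP_B = 11.29 − 13 = -1.71.
Midpoints: Q̄_A = 4383.5, P̄_B = 12.14.
ε = (ΔQ_A/Q̄_A)/(ΔP_B/P̄_B) = (2397/4383.5)/(-1.71/12.14) ≈ -3.884.

-3.884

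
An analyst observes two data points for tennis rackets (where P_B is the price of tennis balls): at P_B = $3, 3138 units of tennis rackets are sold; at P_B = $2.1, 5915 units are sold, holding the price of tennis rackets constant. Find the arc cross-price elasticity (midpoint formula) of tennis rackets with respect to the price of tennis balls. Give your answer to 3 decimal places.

ΔQ_A = 5915 − 3138 = 2777; ΔP_B = 2.1 − 3 = -0.9.
Midpoints: Q̄_A = 4526.5, P̄_B = 2.55.
ε = (ΔQ_A/Q̄_A)/(ΔP_B/P̄_B) = (2777/4526.5)/(-0.9/2.55) ≈ -1.738.

-1.738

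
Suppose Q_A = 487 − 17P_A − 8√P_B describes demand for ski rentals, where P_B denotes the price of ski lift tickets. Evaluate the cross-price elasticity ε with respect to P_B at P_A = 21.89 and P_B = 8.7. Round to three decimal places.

At P_A = 21.89 and P_B = 8.7: Q_A = 91.273.
∂Q_A/∂P_B = -8/(2√P_B) = -8/(2√8.7) = -1.3561.
ε = (∂Q_A/∂P_B)(P_B/Q_A) = -1.3561 × (8.7/91.273) ≈ -0.129.
ε < 0: complements.

-0.129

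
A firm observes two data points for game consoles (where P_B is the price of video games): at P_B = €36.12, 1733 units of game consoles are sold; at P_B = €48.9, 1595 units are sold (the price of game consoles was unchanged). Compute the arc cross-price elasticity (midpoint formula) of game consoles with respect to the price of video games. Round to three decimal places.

ΔQ_A = 1595 − 1733 = -138; ΔP_B = 48.9 − 36.12 = 12.78.
Midpoints: Q̄_A = 1664.0, P̄_B = 42.51.
ε = (ΔQ_A/Q̄_A)/(ΔP_B/P̄_B) = (-138/1664.0)/(12.78/42.51) ≈ -0.276.
ε < 0: game consoles and video games are complements.

-0.276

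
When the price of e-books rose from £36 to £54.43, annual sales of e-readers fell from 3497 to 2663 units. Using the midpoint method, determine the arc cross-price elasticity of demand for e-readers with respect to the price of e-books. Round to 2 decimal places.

-0.66

ΔQ_A = 2663 − 3497 = -834; ΔP_B = 54.43 − 36 = 18.43.
Midpoints: Q̄_A = 3080.0, P̄_B = 45.22.
ε = (ΔQ_A/Q̄_A)/(ΔP_B/P̄_B) = (-834/3080.0)/(18.43/45.22) ≈ -0.66.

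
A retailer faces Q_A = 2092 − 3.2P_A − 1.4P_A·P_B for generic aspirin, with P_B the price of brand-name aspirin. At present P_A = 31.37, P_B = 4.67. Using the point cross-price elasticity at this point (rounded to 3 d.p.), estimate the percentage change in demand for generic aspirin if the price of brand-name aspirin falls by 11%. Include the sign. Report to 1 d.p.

At P_A = 31.37, P_B = 4.67: Q_A = 1786.519.
∂Q_A/∂P_B = -1.4P_A = -43.9180.
ε = (∂Q_A/∂P_B)(P_B/Q_A) = -43.9180 × 4.67/1786.519 ≈ -0.115.
%ΔQ_A ≈ ε × %ΔP_B = -0.115 × (-11%) = 1.3%.

1.3%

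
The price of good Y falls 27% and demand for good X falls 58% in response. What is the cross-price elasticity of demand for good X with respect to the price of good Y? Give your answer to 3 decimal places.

ε = (%ΔQ of good X) / (%ΔP of good Y) = (-58%) / (-27%) ≈ 2.148.
Positive cross-price elasticity: substitutes.

2.148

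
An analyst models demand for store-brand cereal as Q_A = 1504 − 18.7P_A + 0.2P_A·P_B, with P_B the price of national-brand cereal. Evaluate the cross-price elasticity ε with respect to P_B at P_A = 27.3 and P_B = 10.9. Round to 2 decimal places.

0.06

At P_A = 27.3 and P_B = 10.9: Q_A = 1053.004.
∂Q_A/∂P_B = 0.2P_A = 0.2(27.3) = 5.4600.
ε = (∂Q_A/∂P_B)(P_B/Q_A) = 5.4600 × (10.9/1053.004) ≈ 0.06.
ε > 0: substitutes.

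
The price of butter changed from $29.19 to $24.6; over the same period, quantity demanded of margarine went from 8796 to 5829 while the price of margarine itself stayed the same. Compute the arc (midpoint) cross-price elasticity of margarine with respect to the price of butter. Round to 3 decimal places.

ΔQ_A = 5829 − 8796 = -2967; ΔP_B = 24.6 − 29.19 = -4.59.
Midpoints: Q̄_A = 7312.5, P̄_B = 26.90.
ε = (ΔQ_A/Q̄_A)/(ΔP_B/P̄_B) = (-2967/7312.5)/(-4.59/26.90) ≈ 2.377.

2.377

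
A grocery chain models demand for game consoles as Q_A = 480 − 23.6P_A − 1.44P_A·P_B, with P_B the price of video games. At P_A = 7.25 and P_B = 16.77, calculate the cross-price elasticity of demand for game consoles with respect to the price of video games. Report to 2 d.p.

At P_A = 7.25 and P_B = 16.77: Q_A = 133.821.
∂Q_A/∂P_B = -1.44P_A = -1.44(7.25) = -10.4400.
ε = (∂Q_A/∂P_B)(P_B/Q_A) = -10.4400 × (16.77/133.821) ≈ -1.31.
ε < 0: complements.

-1.31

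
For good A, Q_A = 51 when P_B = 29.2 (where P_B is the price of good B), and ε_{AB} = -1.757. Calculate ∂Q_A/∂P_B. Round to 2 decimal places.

ε = (∂Q_A/∂P_B)·(P_B/Q_A) ⇒ ∂Q_A/∂P_B = ε·Q_A/P_B = -1.757 × 51/29.2 ≈ -3.07.

-3.07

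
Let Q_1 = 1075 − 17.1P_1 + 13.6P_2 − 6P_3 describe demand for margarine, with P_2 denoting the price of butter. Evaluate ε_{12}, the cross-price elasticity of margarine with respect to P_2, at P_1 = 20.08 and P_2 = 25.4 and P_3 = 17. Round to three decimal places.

At P_1 = 20.08 and P_2 = 25.4 and P_3 = 17: Q_1 = 975.072.
∂Q_1/∂P_2 = 13.6.
ε = (∂Q_1/∂P_2)(P_2/Q_1) = 13.6 × (25.4/975.072) ≈ 0.354.
Since ε > 0, margarine and butter are substitutes.

0.354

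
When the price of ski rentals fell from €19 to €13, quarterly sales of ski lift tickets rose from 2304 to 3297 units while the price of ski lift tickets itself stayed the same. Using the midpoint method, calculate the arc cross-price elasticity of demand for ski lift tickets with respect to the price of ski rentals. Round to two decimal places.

ΔQ_A = 3297 − 2304 = 993; ΔP_B = 13 − 19 = -6.
Midpoints: Q̄_A = 2800.5, P̄_B = 16.00.
ε = (ΔQ_A/Q̄_A)/(ΔP_B/P̄_B) = (993/2800.5)/(-6/16.00) ≈ -0.95.

-0.95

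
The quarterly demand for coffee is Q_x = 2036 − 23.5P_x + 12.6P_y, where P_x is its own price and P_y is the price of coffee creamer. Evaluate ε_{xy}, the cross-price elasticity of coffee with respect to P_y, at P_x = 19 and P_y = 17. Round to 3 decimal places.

0.119

At P_x = 19 and P_y = 17: Q_x = 1803.7.
∂Q_x/∂P_y = 12.6.
ε = (∂Q_x/∂P_y)(P_y/Q_x) = 12.6 × (17/1803.7) ≈ 0.119.
Since ε > 0, coffee and coffee creamer are substitutes.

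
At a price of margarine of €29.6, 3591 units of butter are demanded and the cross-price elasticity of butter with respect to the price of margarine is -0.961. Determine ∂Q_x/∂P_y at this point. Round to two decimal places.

ε = (∂Q_x/∂P_y)·(P_y/Q_x) ⇒ ∂Q_x/∂P_y = ε·Q_x/P_y = -0.961 × 3591/29.6 ≈ -116.59.

-116.59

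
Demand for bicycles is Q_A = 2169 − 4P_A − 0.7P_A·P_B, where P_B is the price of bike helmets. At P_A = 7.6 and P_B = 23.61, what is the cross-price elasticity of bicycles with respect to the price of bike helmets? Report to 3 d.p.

-0.062

At P_A = 7.6 and P_B = 23.61: Q_A = 2012.995.
∂Q_A/∂P_B = -0.7P_A = -0.7(7.6) = -5.3200.
ε = (∂Q_A/∂P_B)(P_B/Q_A) = -5.3200 × (23.61/2012.995) ≈ -0.062.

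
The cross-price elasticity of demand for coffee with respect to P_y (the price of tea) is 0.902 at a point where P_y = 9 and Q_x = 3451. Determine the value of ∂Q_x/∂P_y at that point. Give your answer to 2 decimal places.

345.87

ε = (∂Q_x/∂P_y)·(P_y/Q_x) ⇒ ∂Q_x/∂P_y = ε·Q_x/P_y = 0.902 × 3451/9 ≈ 345.87.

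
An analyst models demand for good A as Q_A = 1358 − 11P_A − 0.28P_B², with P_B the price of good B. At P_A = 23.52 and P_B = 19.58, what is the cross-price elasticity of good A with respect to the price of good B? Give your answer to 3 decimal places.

-0.216

At P_A = 23.52 and P_B = 19.58: Q_A = 991.935.
∂Q_A/∂P_B = -0.56P_B = -0.56(19.58) = -10.9648.
ε = (∂Q_A/∂P_B)(P_B/Q_A) = -10.9648 × (19.58/991.935) ≈ -0.216.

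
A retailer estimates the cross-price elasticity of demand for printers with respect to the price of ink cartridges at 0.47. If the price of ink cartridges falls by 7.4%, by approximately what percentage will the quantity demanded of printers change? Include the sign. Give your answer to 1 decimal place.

-3.5%

%ΔQ ≈ ε × %ΔP of ink cartridges = 0.47 × (-7.4%) = -3.5%.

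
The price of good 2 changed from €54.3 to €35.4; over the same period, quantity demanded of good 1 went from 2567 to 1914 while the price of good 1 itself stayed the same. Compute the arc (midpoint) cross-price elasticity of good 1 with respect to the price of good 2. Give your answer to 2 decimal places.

0.69

ΔQ_1 = 1914 − 2567 = -653; ΔP_2 = 35.4 − 54.3 = -18.9.
Midpoints: Q̄_1 = 2240.5, P̄_2 = 44.85.
ε = (ΔQ_1/Q̄_1)/(ΔP_2/P̄_2) = (-653/2240.5)/(-18.9/44.85) ≈ 0.69.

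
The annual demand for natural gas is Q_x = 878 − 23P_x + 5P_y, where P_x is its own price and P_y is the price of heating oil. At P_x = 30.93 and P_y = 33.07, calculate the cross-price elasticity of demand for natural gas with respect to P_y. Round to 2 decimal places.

At P_x = 30.93 and P_y = 33.07: Q_x = 331.96.
∂Q_x/∂P_y = 5.
ε = (∂Q_x/∂P_y)(P_y/Q_x) = 5 × (33.07/331.96) ≈ 0.50.

0.50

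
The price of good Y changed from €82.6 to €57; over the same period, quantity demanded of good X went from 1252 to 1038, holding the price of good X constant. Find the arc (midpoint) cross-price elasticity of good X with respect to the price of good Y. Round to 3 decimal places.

0.510

ΔQ_X = 1038 − 1252 = -214; ΔP_Y = 57 − 82.6 = -25.6.
Midpoints: Q̄_X = 1145.0, P̄_Y = 69.80.
ε = (ΔQ_X/Q̄_X)/(ΔP_Y/P̄_Y) = (-214/1145.0)/(-25.6/69.80) ≈ 0.510.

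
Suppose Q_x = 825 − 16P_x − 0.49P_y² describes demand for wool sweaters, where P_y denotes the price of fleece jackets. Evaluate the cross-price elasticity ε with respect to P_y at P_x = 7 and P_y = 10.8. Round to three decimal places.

-0.174

At P_x = 7 and P_y = 10.8: Q_x = 655.846.
∂Q_x/∂P_y = -0.98P_y = -0.98(10.8) = -10.5840.
ε = (∂Q_x/∂P_y)(P_y/Q_x) = -10.5840 × (10.8/655.846) ≈ -0.174.
ε < 0: complements.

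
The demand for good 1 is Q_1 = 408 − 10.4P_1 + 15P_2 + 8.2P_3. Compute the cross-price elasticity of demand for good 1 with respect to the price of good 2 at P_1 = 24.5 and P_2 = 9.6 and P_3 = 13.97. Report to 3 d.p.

At P_1 = 24.5 and P_2 = 9.6 and P_3 = 13.97: Q_1 = 411.754.
∂Q_1/∂P_2 = 15.
ε = (∂Q_1/∂P_2)(P_2/Q_1) = 15 × (9.6/411.754) ≈ 0.350.
Since ε > 0, good 1 and good 2 are substitutes.

0.350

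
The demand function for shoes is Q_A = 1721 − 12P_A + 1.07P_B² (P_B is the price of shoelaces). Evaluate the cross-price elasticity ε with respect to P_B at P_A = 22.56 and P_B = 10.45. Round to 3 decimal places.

At P_A = 22.56 and P_B = 10.45: Q_A = 1567.127.
∂Q_A/∂P_B = 2.14P_B = 2.14(10.45) = 22.3630.
ε = (∂Q_A/∂P_B)(P_B/Q_A) = 22.3630 × (10.45/1567.127) ≈ 0.149.
ε > 0: substitutes.

0.149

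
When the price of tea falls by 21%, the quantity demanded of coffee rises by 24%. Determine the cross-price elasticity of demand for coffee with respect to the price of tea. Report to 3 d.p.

-1.143

ε = (%ΔQ of coffee) / (%ΔP of tea) = (24%) / (-21%) ≈ -1.143.
Negative cross-price elasticity: complements.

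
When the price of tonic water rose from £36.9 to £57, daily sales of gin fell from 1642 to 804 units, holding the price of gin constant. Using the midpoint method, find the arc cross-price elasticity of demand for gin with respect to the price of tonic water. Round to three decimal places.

ΔQ_A = 804 − 1642 = -838; ΔP_B = 57 − 36.9 = 20.1.
Midpoints: Q̄_A = 1223.0, P̄_B = 46.95.
ε = (ΔQ_A/Q̄_A)/(ΔP_B/P̄_B) = (-838/1223.0)/(20.1/46.95) ≈ -1.601.
ε < 0: gin and tonic water are complements.

-1.601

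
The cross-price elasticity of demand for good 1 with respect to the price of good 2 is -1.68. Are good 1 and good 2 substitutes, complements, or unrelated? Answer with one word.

ε = -1.68 < 0, so a higher price of good 2 lowers demand for good 1: complements.

complements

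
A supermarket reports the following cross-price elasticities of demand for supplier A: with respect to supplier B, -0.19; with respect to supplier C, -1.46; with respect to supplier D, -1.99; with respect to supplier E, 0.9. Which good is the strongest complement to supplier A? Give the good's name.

supplier D

Complements have ε < 0. The most negative value is -1.99 (supplier D).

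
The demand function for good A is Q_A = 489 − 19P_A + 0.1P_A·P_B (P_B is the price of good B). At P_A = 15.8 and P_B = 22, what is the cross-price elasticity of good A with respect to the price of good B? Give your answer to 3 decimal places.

0.155

At P_A = 15.8 and P_B = 22: Q_A = 223.56.
∂Q_A/∂P_B = 0.1P_A = 0.1(15.8) = 1.5800.
ε = (∂Q_A/∂P_B)(P_B/Q_A) = 1.5800 × (22/223.56) ≈ 0.155.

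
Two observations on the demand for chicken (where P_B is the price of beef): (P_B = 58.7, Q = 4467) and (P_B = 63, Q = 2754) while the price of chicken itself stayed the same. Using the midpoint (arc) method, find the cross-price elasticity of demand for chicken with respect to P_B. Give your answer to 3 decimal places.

-6.714

ΔQ_A = 2754 − 4467 = -1713; ΔP_B = 63 − 58.7 = 4.3.
Midpoints: Q̄_A = 3610.5, P̄_B = 60.85.
ε = (ΔQ_A/Q̄_A)/(ΔP_B/P̄_B) = (-1713/3610.5)/(4.3/60.85) ≈ -6.714.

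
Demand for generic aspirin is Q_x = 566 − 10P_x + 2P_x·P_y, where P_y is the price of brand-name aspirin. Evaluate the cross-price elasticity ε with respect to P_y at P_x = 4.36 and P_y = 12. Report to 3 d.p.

At P_x = 4.36 and P_y = 12: Q_x = 627.04.
∂Q_x/∂P_y = 2P_x = 2(4.36) = 8.7200.
ε = (∂Q_x/∂P_y)(P_y/Q_x) = 8.7200 × (12/627.04) ≈ 0.167.
ε > 0: substitutes.

0.167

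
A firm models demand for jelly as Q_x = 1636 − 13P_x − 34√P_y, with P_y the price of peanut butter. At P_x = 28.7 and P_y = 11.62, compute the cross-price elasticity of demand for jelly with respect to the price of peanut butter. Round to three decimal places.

At P_x = 28.7 and P_y = 11.62: Q_x = 1147.000.
∂Q_x/∂P_y = -34/(2√P_y) = -34/(2√11.62) = -4.9871.
ε = (∂Q_x/∂P_y)(P_y/Q_x) = -4.9871 × (11.62/1147.000) ≈ -0.051.
ε < 0: complements.

-0.051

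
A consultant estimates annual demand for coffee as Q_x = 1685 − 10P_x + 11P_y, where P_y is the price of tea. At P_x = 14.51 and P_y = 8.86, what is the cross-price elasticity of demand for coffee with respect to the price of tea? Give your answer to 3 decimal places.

At P_x = 14.51 and P_y = 8.86: Q_x = 1637.36.
∂Q_x/∂P_y = 11.
ε = (∂Q_x/∂P_y)(P_y/Q_x) = 11 × (8.86/1637.36) ≈ 0.060.
Since ε > 0, coffee and tea are substitutes.

0.060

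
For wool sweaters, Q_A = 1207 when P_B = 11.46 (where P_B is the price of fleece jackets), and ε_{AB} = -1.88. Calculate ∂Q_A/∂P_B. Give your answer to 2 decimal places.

-198.01

ε = (∂Q_A/∂P_B)·(P_B/Q_A) ⇒ ∂Q_A/∂P_B = ε·Q_A/P_B = -1.88 × 1207/11.46 ≈ -198.01.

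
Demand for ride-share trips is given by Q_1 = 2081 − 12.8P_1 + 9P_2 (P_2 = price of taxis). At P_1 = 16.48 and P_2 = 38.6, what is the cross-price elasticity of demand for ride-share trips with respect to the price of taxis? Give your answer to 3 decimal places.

0.157

At P_1 = 16.48 and P_2 = 38.6: Q_1 = 2217.456.
∂Q_1/∂P_2 = 9.
ε = (∂Q_1/∂P_2)(P_2/Q_1) = 9 × (38.6/2217.456) ≈ 0.157.
Since ε > 0, ride-share trips and taxis are substitutes.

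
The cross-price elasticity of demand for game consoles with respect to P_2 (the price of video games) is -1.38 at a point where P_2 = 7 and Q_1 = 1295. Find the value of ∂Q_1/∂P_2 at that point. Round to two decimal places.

-255.30

ε = (∂Q_1/∂P_2)·(P_2/Q_1) ⇒ ∂Q_1/∂P_2 = ε·Q_1/P_2 = -1.38 × 1295/7 ≈ -255.30.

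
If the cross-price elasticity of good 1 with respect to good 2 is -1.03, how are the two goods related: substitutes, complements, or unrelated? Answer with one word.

ε = -1.03 < 0, so a higher price of good 2 lowers demand for good 1: complements.

complements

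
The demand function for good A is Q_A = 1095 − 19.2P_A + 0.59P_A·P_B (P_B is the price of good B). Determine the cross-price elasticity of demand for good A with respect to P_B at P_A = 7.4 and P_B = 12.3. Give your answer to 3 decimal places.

0.053

At P_A = 7.4 and P_B = 12.3: Q_A = 1006.622.
∂Q_A/∂P_B = 0.59P_A = 0.59(7.4) = 4.3660.
ε = (∂Q_A/∂P_B)(P_B/Q_A) = 4.3660 × (12.3/1006.622) ≈ 0.053.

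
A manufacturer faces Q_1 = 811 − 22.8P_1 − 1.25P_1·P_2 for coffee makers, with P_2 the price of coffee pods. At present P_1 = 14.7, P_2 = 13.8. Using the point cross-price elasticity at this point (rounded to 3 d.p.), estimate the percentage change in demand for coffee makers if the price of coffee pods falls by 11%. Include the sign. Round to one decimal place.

12.6%

At P_1 = 14.7, P_2 = 13.8: Q_1 = 222.265.
∂Q_1/∂P_2 = -1.25P_1 = -18.3750.
ε = (∂Q_1/∂P_2)(P_2/Q_1) = -18.3750 × 13.8/222.265 ≈ -1.141.
%ΔQ_1 ≈ ε × %ΔP_2 = -1.141 × (-11%) = 12.6%.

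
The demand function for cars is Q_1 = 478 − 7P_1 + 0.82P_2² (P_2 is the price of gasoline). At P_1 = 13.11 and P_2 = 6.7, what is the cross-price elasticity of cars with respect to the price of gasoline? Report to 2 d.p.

0.17

At P_1 = 13.11 and P_2 = 6.7: Q_1 = 423.040.
∂Q_1/∂P_2 = 1.64P_2 = 1.64(6.7) = 10.9880.
ε = (∂Q_1/∂P_2)(P_2/Q_1) = 10.9880 × (6.7/423.040) ≈ 0.17.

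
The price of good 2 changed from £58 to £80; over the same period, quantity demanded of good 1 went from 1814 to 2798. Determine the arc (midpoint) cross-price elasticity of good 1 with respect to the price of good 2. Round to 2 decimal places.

ΔQ_1 = 2798 − 1814 = 984; ΔP_2 = 80 − 58 = 22.
Midpoints: Q̄_1 = 2306.0, P̄_2 = 69.00.
ε = (ΔQ_1/Q̄_1)/(ΔP_2/P̄_2) = (984/2306.0)/(22/69.00) ≈ 1.34.

1.34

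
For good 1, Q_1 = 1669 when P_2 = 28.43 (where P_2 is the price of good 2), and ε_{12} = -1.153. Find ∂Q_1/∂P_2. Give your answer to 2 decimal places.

-67.69

ε = (∂Q_1/∂P_2)·(P_2/Q_1) ⇒ ∂Q_1/∂P_2 = ε·Q_1/P_2 = -1.153 × 1669/28.43 ≈ -67.69.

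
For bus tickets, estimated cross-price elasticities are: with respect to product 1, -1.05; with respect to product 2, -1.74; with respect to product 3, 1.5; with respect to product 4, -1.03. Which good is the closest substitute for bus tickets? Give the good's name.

product 3

Substitutes have ε > 0. Among the positive values, 1.5 (product 3) is largest.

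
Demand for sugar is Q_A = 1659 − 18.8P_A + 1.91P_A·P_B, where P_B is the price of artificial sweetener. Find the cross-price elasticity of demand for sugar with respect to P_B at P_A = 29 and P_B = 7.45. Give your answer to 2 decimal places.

0.27

At P_A = 29 and P_B = 7.45: Q_A = 1526.456.
∂Q_A/∂P_B = 1.91P_A = 1.91(29) = 55.3900.
ε = (∂Q_A/∂P_B)(P_B/Q_A) = 55.3900 × (7.45/1526.456) ≈ 0.27.
ε > 0: substitutes.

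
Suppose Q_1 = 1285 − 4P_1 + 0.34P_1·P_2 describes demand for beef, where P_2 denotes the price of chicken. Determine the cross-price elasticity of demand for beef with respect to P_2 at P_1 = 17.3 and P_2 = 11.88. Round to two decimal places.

At P_1 = 17.3 and P_2 = 11.88: Q_1 = 1285.678.
∂Q_1/∂P_2 = 0.34P_1 = 0.34(17.3) = 5.8820.
ε = (∂Q_1/∂P_2)(P_2/Q_1) = 5.8820 × (11.88/1285.678) ≈ 0.05.

0.05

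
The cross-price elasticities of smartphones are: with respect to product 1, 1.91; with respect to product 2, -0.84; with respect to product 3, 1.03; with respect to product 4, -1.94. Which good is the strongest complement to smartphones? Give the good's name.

product 4

Complements have ε < 0. The most negative value is -1.94 (product 4).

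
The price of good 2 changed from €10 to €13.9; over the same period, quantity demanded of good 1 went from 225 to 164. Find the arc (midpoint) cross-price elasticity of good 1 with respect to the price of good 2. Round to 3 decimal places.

ΔQ_1 = 164 − 225 = -61; ΔP_2 = 13.9 − 10 = 3.9.
Midpoints: Q̄_1 = 194.5, P̄_2 = 11.95.
ε = (ΔQ_1/Q̄_1)/(ΔP_2/P̄_2) = (-61/194.5)/(3.9/11.95) ≈ -0.961.
ε < 0: good 1 and good 2 are complements.

-0.961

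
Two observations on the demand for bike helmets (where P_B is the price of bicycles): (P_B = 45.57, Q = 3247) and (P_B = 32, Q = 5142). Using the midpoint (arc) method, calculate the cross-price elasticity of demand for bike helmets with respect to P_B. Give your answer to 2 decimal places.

-1.29

ΔQ_A = 5142 − 3247 = 1895; ΔP_B = 32 − 45.57 = -13.57.
Midpoints: Q̄_A = 4194.5, P̄_B = 38.78.
ε = (ΔQ_A/Q̄_A)/(ΔP_B/P̄_B) = (1895/4194.5)/(-13.57/38.78) ≈ -1.29.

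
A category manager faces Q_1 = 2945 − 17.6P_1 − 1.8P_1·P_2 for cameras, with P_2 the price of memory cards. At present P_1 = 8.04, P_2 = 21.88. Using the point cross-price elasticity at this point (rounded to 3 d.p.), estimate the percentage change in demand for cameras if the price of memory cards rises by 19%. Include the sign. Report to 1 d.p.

At P_1 = 8.04, P_2 = 21.88: Q_1 = 2486.849.
∂Q_1/∂P_2 = -1.8P_1 = -14.4720.
ε = (∂Q_1/∂P_2)(P_2/Q_1) = -14.4720 × 21.88/2486.849 ≈ -0.127.
%ΔQ_1 ≈ ε × %ΔP_2 = -0.127 × (19%) = -2.4%.

-2.4%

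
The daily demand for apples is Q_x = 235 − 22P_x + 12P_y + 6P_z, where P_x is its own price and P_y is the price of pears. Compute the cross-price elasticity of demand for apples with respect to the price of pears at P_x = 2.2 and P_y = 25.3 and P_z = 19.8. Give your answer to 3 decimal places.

At P_x = 2.2 and P_y = 25.3 and P_z = 19.8: Q_x = 609.
∂Q_x/∂P_y = 12.
ε = (∂Q_x/∂P_y)(P_y/Q_x) = 12 × (25.3/609) ≈ 0.499.
Since ε > 0, apples and pears are substitutes.

0.499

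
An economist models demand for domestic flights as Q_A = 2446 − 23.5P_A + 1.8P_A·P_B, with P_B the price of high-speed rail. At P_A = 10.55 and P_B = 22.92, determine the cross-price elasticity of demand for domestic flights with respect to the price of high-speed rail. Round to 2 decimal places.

At P_A = 10.55 and P_B = 22.92: Q_A = 2633.326.
∂Q_A/∂P_B = 1.8P_A = 1.8(10.55) = 18.9900.
ε = (∂Q_A/∂P_B)(P_B/Q_A) = 18.9900 × (22.92/2633.326) ≈ 0.17.
ε > 0: substitutes.

0.17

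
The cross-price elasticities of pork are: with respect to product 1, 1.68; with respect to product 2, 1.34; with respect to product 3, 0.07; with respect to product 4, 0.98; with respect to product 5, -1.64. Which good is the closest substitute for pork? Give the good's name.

product 1

Substitutes have ε > 0. Among the positive values, 1.68 (product 1) is largest.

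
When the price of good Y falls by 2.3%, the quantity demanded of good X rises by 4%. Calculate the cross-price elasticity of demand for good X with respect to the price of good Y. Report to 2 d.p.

ε = (%ΔQ of good X) / (%ΔP of good Y) = (4%) / (-2.3%) ≈ -1.74.
Negative cross-price elasticity: complements.

-1.74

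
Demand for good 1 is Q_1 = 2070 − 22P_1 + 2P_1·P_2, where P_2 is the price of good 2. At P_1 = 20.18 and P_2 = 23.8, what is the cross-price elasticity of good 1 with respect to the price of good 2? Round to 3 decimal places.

At P_1 = 20.18 and P_2 = 23.8: Q_1 = 2586.608.
∂Q_1/∂P_2 = 2P_1 = 2(20.18) = 40.3600.
ε = (∂Q_1/∂P_2)(P_2/Q_1) = 40.3600 × (23.8/2586.608) ≈ 0.371.

0.371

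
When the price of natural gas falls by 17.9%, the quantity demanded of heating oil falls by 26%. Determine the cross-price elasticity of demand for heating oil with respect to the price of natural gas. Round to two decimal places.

1.45

ε = (%ΔQ of heating oil) / (%ΔP of natural gas) = (-26%) / (-17.9%) ≈ 1.45.
Positive cross-price elasticity: substitutes.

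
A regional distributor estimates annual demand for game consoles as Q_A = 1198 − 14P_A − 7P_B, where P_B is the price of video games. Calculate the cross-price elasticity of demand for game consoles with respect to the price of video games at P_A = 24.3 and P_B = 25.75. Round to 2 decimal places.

At P_A = 24.3 and P_B = 25.75: Q_A = 677.55.
∂Q_A/∂P_B = -7.
ε = (∂Q_A/∂P_B)(P_B/Q_A) = -7 × (25.75/677.55) ≈ -0.27.
Since ε < 0, game consoles and video games are complements.

-0.27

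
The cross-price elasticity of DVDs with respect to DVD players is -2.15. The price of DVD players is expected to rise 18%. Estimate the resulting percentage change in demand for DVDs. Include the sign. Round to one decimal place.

%ΔQ ≈ ε × %ΔP of DVD players = -2.15 × (18%) = -38.7%.

-38.7%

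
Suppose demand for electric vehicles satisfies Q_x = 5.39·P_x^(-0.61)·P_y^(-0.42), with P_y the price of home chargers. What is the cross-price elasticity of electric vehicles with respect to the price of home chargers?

In a log-linear (constant-elasticity) demand function, the coefficient on the exponent of P_y is the cross-price elasticity.
ε = -0.42. Negative, so electric vehicles and home chargers are complements.

-0.42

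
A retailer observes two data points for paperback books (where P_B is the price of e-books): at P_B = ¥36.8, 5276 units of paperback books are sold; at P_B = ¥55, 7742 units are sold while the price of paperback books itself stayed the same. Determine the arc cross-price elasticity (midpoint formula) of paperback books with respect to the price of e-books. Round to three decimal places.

ΔQ_A = 7742 − 5276 = 2466; ΔP_B = 55 − 36.8 = 18.2.
Midpoints: Q̄_A = 6509.0, P̄_B = 45.90.
ε = (ΔQ_A/Q̄_A)/(ΔP_B/P̄_B) = (2466/6509.0)/(18.2/45.90) ≈ 0.955.

0.955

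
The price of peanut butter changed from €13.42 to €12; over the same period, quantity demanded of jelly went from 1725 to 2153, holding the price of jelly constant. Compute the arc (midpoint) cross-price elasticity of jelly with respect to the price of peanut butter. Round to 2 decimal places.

-1.98

ΔQ_A = 2153 − 1725 = 428; ΔP_B = 12 − 13.42 = -1.42.
Midpoints: Q̄_A = 1939.0, P̄_B = 12.71.
ε = (ΔQ_A/Q̄_A)/(ΔP_B/P̄_B) = (428/1939.0)/(-1.42/12.71) ≈ -1.98.
ε < 0: jelly and peanut butter are complements.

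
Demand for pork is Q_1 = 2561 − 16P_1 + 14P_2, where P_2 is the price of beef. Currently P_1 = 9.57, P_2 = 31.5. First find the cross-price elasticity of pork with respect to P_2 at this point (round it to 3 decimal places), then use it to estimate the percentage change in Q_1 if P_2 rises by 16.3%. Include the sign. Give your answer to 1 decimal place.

At P_1 = 9.57, P_2 = 31.5: Q_1 = 2848.88.
∂Q_1/∂P_2 = 14.
ε = (∂Q_1/∂P_2)(P_2/Q_1) = 14.0000 × 31.5/2848.88 ≈ 0.155.
%ΔQ_1 ≈ ε × %ΔP_2 = 0.155 × (16.3%) = 2.5%.

2.5%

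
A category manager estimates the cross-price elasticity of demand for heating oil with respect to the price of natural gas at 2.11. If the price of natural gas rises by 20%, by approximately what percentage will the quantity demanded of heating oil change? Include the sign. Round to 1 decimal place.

%ΔQ ≈ ε × %ΔP of natural gas = 2.11 × (20%) = 42.2%.
Demand for heating oil rises by about 42.2%.

42.2%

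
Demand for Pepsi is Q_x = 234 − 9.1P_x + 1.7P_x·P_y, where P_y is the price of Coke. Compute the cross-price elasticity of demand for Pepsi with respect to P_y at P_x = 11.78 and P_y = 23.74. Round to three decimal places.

At P_x = 11.78 and P_y = 23.74: Q_x = 602.219.
∂Q_x/∂P_y = 1.7P_x = 1.7(11.78) = 20.0260.
ε = (∂Q_x/∂P_y)(P_y/Q_x) = 20.0260 × (23.74/602.219) ≈ 0.789.

0.789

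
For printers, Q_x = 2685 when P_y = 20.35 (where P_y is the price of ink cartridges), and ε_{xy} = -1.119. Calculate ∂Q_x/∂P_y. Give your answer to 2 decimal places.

ε = (∂Q_x/∂P_y)·(P_y/Q_x) ⇒ ∂Q_x/∂P_y = ε·Q_x/P_y = -1.119 × 2685/20.35 ≈ -147.64.

-147.64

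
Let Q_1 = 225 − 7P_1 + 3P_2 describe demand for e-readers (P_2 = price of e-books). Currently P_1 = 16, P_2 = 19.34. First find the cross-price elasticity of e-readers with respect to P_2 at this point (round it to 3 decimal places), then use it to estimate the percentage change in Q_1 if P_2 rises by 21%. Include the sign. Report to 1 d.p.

7.1%

At P_1 = 16, P_2 = 19.34: Q_1 = 171.02.
∂Q_1/∂P_2 = 3.
ε = (∂Q_1/∂P_2)(P_2/Q_1) = 3.0000 × 19.34/171.02 ≈ 0.339.
%ΔQ_1 ≈ ε × %ΔP_2 = 0.339 × (21%) = 7.1%.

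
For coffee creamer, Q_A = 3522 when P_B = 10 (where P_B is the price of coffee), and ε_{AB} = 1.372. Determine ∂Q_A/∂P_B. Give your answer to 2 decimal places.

483.22

ε = (∂Q_A/∂P_B)·(P_B/Q_A) ⇒ ∂Q_A/∂P_B = ε·Q_A/P_B = 1.372 × 3522/10 ≈ 483.22.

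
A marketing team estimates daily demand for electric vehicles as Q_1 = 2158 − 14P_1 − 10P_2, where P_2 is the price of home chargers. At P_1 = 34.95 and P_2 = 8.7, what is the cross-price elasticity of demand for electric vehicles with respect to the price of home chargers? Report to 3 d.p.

-0.055

At P_1 = 34.95 and P_2 = 8.7: Q_1 = 1581.7.
∂Q_1/∂P_2 = -10.
ε = (∂Q_1/∂P_2)(P_2/Q_1) = -10 × (8.7/1581.7) ≈ -0.055.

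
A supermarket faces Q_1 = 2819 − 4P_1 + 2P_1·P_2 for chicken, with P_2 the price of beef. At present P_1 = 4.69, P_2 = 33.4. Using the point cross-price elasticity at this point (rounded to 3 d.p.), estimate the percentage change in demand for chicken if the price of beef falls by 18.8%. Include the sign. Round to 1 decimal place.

-1.9%

At P_1 = 4.69, P_2 = 33.4: Q_1 = 3113.532.
∂Q_1/∂P_2 = 2P_1 = 9.3800.
ε = (∂Q_1/∂P_2)(P_2/Q_1) = 9.3800 × 33.4/3113.532 ≈ 0.101.
%ΔQ_1 ≈ ε × %ΔP_2 = 0.101 × (-18.8%) = -1.9%.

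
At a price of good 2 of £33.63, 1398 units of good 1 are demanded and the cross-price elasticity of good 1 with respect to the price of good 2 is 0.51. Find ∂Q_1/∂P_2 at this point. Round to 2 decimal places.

ε = (∂Q_1/∂P_2)·(P_2/Q_1) ⇒ ∂Q_1/∂P_2 = ε·Q_1/P_2 = 0.51 × 1398/33.63 ≈ 21.20.

21.20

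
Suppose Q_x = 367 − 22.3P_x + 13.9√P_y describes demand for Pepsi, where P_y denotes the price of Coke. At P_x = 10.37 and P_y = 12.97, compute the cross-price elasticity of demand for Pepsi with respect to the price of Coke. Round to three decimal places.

0.135

At P_x = 10.37 and P_y = 12.97: Q_x = 185.808.
∂Q_x/∂P_y = 13.9/(2√P_y) = 13.9/(2√12.97) = 1.9298.
ε = (∂Q_x/∂P_y)(P_y/Q_x) = 1.9298 × (12.97/185.808) ≈ 0.135.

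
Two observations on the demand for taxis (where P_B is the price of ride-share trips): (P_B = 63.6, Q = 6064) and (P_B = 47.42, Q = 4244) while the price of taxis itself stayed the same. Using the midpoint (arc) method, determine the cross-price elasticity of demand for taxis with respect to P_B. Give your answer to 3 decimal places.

1.211

ΔQ_A = 4244 − 6064 = -1820; ΔP_B = 47.42 − 63.6 = -16.18.
Midpoints: Q̄_A = 5154.0, P̄_B = 55.51.
ε = (ΔQ_A/Q̄_A)/(ΔP_B/P̄_B) = (-1820/5154.0)/(-16.18/55.51) ≈ 1.211.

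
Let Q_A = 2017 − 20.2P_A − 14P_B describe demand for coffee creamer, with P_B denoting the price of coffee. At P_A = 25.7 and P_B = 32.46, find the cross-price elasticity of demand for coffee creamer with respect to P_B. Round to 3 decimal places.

-0.436

At P_A = 25.7 and P_B = 32.46: Q_A = 1043.42.
∂Q_A/∂P_B = -14.
ε = (∂Q_A/∂P_B)(P_B/Q_A) = -14 × (32.46/1043.42) ≈ -0.436.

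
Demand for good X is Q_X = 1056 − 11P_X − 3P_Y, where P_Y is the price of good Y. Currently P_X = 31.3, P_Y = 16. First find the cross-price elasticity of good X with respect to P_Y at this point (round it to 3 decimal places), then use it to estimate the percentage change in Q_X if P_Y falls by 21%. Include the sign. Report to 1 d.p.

1.5%

At P_X = 31.3, P_Y = 16: Q_X = 663.7.
∂Q_X/∂P_Y = -3.
ε = (∂Q_X/∂P_Y)(P_Y/Q_X) = -3.0000 × 16/663.7 ≈ -0.072.
%ΔQ_X ≈ ε × %ΔP_Y = -0.072 × (-21%) = 1.5%.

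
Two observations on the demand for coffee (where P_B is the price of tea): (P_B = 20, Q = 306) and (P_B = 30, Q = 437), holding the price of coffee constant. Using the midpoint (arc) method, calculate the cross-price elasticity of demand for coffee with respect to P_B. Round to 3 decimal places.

ΔQ_A = 437 − 306 = 131; ΔP_B = 30 − 20 = 10.
Midpoints: Q̄_A = 371.5, P̄_B = 25.00.
ε = (ΔQ_A/Q̄_A)/(ΔP_B/P̄_B) = (131/371.5)/(10/25.00) ≈ 0.882.
ε > 0: coffee and tea are substitutes.

0.882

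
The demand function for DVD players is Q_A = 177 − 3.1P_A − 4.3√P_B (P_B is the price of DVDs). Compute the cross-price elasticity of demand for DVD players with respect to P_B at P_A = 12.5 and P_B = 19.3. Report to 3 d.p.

-0.079

At P_A = 12.5 and P_B = 19.3: Q_A = 119.359.
∂Q_A/∂P_B = -4.3/(2√P_B) = -4.3/(2√19.3) = -0.4894.
ε = (∂Q_A/∂P_B)(P_B/Q_A) = -0.4894 × (19.3/119.359) ≈ -0.079.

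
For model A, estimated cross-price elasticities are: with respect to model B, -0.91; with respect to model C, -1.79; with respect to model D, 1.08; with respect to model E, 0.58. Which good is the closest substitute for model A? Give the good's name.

model D

Substitutes have ε > 0. Among the positive values, 1.08 (model D) is largest.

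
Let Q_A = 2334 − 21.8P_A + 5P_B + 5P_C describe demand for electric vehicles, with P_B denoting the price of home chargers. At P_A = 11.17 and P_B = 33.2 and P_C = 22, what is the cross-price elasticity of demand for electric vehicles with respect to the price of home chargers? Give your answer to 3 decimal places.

0.070

At P_A = 11.17 and P_B = 33.2 and P_C = 22: Q_A = 2366.494.
∂Q_A/∂P_B = 5.
ε = (∂Q_A/∂P_B)(P_B/Q_A) = 5 × (33.2/2366.494) ≈ 0.070.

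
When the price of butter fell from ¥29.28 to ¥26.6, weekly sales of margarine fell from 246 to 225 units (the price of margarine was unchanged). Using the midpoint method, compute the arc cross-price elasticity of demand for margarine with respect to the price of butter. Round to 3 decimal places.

0.930

ΔQ_A = 225 − 246 = -21; ΔP_B = 26.6 − 29.28 = -2.68.
Midpoints: Q̄_A = 235.5, P̄_B = 27.94.
ε = (ΔQ_A/Q̄_A)/(ΔP_B/P̄_B) = (-21/235.5)/(-2.68/27.94) ≈ 0.930.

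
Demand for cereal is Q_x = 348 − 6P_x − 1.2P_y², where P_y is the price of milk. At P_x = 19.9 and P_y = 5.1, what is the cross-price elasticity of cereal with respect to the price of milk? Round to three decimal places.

-0.316

At P_x = 19.9 and P_y = 5.1: Q_x = 197.388.
∂Q_x/∂P_y = -2.4P_y = -2.4(5.1) = -12.2400.
ε = (∂Q_x/∂P_y)(P_y/Q_x) = -12.2400 × (5.1/197.388) ≈ -0.316.
ε < 0: complements.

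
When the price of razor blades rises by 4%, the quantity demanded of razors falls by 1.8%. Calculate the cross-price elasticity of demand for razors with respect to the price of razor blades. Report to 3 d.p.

ε = (%ΔQ of razors) / (%ΔP of razor blades) = (-1.8%) / (4%) ≈ -0.450.

-0.450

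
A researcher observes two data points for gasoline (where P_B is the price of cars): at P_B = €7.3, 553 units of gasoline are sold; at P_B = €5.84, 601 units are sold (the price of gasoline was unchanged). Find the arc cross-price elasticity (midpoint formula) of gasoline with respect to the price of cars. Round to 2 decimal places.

ΔQ_A = 601 − 553 = 48; ΔP_B = 5.84 − 7.3 = -1.46.
Midpoints: Q̄_A = 577.0, P̄_B = 6.57.
ε = (ΔQ_A/Q̄_A)/(ΔP_B/P̄_B) = (48/577.0)/(-1.46/6.57) ≈ -0.37.

-0.37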